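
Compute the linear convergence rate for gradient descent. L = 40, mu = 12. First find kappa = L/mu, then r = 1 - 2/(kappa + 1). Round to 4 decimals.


Step 1: Compute the condition number.
kappa = L/mu = 40/12 = 3.3333
Step 2: Compute the convergence rate.
r = 1 - 2/(kappa + 1) = 1 - 2*mu/(L + mu) = (L - mu)/(L + mu) = 28/52 = 0.5385


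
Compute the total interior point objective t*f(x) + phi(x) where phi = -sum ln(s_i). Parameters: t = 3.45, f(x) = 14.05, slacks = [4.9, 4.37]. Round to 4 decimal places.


Step 1: Compute log-barrier.
ln values: [1.5892, 1.4748]
phi = -(1.5892 + 1.4748) = -3.064
Step 2: Compute augmented objective.
t*f(x) = 3.45*14.05 = 48.4725
Total = 48.4725 - 3.064 = 45.4085


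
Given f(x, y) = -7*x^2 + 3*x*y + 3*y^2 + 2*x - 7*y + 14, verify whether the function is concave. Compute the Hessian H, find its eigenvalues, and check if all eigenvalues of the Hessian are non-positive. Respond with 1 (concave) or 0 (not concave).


The Hessian of f(x,y) = -7*x^2 + 3*x*y + 3*y^2 + 2*x - 7*y + 14 is:
H = [[-14, 3], [3, 6]]
Trace = -14 + 6 = -8
Determinant = -14*6 - (3)^2 = -93
Discriminant = (-8)^2 - 4*-93 = 436.0
Eigenvalues: lambda_1 = -14.4403, lambda_2 = 6.4403
The function is not concave.

0


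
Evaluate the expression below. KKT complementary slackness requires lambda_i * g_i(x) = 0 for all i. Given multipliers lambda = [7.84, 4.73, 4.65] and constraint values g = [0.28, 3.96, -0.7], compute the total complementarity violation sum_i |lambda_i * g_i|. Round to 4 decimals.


KKT complementary slackness check:
lambda_1 * g_1 = 7.84 * 0.28 = 2.1952
lambda_2 * g_2 = 4.73 * 3.96 = 18.7308
lambda_3 * g_3 = 4.65 * -0.7 = -3.255
Total violation = 2.1952 + 18.7308 + 3.255 = 24.181


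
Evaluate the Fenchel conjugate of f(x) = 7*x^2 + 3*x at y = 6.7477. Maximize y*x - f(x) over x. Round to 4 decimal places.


f*(y) = sup_x {y*x - a*x^2 - b*x} = sup_x {(y-b)*x - a*x^2}
FOC: (y - b) - 2a*x = 0 => x* = (y - b)/(2a)
x* = (6.7477 - 3)/(2*7) = 0.2677
f*(6.7477) = (y-b)^2/(4a) = (6.7477 - 3)^2/(4*7)
= 14.0453/28 = 0.5016


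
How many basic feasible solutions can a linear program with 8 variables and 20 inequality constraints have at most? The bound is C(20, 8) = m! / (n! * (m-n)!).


Each vertex corresponds to some choice of n active constraints out of m, so the number of vertices is at most C(m, n) = m! / (n!(m-n)!).
m = 20, n = 8
Numerator: 20 * 19 * 18 * 17 * 16 * 15 * 14 * 13
Denominator: 8! = 40320
C(20, 8) = 125970


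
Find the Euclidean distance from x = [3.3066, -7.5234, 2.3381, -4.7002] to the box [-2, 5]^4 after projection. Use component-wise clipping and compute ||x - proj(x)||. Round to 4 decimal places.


Project each component onto [-2, 5].
clip(3.3066) = 3.3066, clip(-7.5234) = -2.0, clip(2.3381) = 2.3381, clip(-4.7002) = -2.0
Projection = [3.3066, -2.0, 2.3381, -2.0]
Squared diffs: [0.0, 30.5079, 0.0, 7.2911]
Distance = sqrt(37.799) = 6.1481


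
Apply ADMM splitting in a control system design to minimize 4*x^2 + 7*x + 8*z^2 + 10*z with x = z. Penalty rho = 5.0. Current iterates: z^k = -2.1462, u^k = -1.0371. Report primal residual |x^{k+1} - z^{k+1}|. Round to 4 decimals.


ADMM iteration with rho = 5.0, z^k = -2.1462, u^k = -1.0371
Step 1: x-update.
Minimize 4*x^2 + 7*x + (5.0/2)*(x + 2.1462 - 1.0371)^2
FOC: (2*4 + 5.0)*x = -7 + 5.0*(-2.1462 + 1.0371)
x^{k+1} = -0.965
Step 2: z-update.
Minimize 8*z^2 + 10*z + (5.0/2)*(-0.965 - z - 1.0371)^2
FOC: (2*8 + 5.0)*z = -10 + 5.0*(-0.965 - 1.0371)
z^{k+1} = -0.9529
Step 3: u-update.
u^{k+1} = -1.0371 - 0.965 + 0.9529 = -1.0492
Step 4: Primal residual = |-0.965 + 0.9529| = 0.0121


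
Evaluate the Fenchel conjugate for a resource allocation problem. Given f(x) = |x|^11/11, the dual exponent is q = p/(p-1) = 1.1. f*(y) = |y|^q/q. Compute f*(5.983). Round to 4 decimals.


The conjugate exponent q satisfies 1/p + 1/q = 1.
p = 11, so q = 11/(11 - 1) = 1.1
|y|^q = 5.983^1.1 = 7.155
f*(5.983) = 7.155 / 1.1 = 6.5046


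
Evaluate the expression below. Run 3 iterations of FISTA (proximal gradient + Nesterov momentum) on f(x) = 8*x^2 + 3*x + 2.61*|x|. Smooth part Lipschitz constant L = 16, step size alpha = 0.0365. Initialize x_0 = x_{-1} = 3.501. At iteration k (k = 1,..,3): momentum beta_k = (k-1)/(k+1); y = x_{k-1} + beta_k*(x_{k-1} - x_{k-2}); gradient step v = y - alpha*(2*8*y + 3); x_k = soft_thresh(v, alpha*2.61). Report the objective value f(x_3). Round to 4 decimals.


FISTA on f(x) = 8*x^2 + 3*x + 2.61*|x|
L = 16, alpha = 0.0365
Iteration 1: beta = 0.0, y = 3.501 + 0.0*(3.501 - 3.501) = 3.501
  grad(y) = 59.016, v = y - alpha*grad = 1.3469
  prox(v) = soft_thresh(1.3469, 0.0953) = 1.2517
Iteration 2: beta = 0.3333, y = 1.2517 + 0.3333*(1.2517 - 3.501) = 0.5019
  grad(y) = 11.0299, v = y - alpha*grad = 0.0993
  prox(v) = soft_thresh(0.0993, 0.0953) = 0.004
Iteration 3: beta = 0.5, y = 0.004 + 0.5*(0.004 - 1.2517) = -0.6198
  grad(y) = -6.9169, v = y - alpha*grad = -0.3673
  prox(v) = soft_thresh(-0.3673, 0.0953) = -0.2721
f(x_3) = 8*(-0.2721)^2 + 3*(-0.2721) + 2.61*|-0.2721| = 0.4861


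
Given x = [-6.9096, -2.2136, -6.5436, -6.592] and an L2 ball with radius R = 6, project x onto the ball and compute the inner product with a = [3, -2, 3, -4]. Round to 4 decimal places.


Step 1: Compute ||x|| (intermediates to 6 decimals).
||x|| = sqrt((-6.9096)^2 + (-2.2136)^2 + (-6.5436)^2 + (-6.592)^2) = 11.786253
Step 2: Project.
Since ||x|| > R, scale = R/||x|| = 6/11.786253 = 0.509068, proj(x) = scale * x
proj(x) = [-3.517456, -1.126873, -3.331137, -3.355776]
Step 3: Dot product.
a^T * proj(x) = 3*(-3.517456) - 2*(-1.126873) + 3*(-3.331137) - 4*(-3.355776) = -4.8689


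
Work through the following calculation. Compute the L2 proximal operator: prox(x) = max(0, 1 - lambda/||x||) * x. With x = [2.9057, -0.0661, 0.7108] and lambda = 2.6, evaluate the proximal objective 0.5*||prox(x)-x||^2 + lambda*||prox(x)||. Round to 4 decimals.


Step 1: Compute ||x||.
||x|| = 2.9921
Step 2: Compute scaling factor.
scale = max(0, 1 - 2.6/2.9921) = 0.131
Step 3: prox(x) = [0.3808, -0.0087, 0.0931]
||prox(x)|| = 0.3921
Step 4: Proximal objective.
0.5*||prox-x||^2 = 3.38
lambda*||prox|| = 1.0195
Total = 4.3995


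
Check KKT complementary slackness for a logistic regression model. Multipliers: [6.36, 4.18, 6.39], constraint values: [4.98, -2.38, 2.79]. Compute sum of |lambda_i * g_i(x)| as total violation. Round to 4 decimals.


KKT complementary slackness check:
lambda_1 * g_1 = 6.36 * 4.98 = 31.6728
lambda_2 * g_2 = 4.18 * -2.38 = -9.9484
lambda_3 * g_3 = 6.39 * 2.79 = 17.8281
Total violation = 31.6728 + 9.9484 + 17.8281 = 59.4493


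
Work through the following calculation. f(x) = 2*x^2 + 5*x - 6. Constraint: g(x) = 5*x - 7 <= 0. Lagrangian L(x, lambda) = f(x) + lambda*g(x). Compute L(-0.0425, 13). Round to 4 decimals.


Step 1: Evaluate f(x).
f(-0.0425) = 2*(-0.0425)^2 + 5*(-0.0425) - 6 = -6.2089
Step 2: Evaluate g(x).
g(-0.0425) = 5*-0.0425 - 7 = -7.2125
Step 3: Compute Lagrangian.
L = -6.2089 + 13*-7.2125 = -99.9714


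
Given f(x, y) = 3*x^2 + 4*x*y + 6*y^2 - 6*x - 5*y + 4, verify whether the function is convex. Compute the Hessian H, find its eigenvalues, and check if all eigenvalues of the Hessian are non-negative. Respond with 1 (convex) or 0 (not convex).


The Hessian of f(x,y) = 3*x^2 + 4*x*y + 6*y^2 - 6*x - 5*y + 4 is:
H = [[6, 4], [4, 12]]
Trace = 6 + 12 = 18
Determinant = 6*12 - (4)^2 = 56
Discriminant = (18)^2 - 4*56 = 100.0
Eigenvalues: lambda_1 = 4.0, lambda_2 = 14.0
The function is convex.

1


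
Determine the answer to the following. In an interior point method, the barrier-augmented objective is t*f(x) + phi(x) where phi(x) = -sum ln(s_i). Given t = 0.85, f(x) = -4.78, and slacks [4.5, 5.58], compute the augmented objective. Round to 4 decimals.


Step 1: Compute log-barrier.
ln values: [1.5041, 1.7192]
phi = -(1.5041 + 1.7192) = -3.2233
Step 2: Compute augmented objective.
t*f(x) = 0.85*-4.78 = -4.063
Total = -4.063 - 3.2233 = -7.2863


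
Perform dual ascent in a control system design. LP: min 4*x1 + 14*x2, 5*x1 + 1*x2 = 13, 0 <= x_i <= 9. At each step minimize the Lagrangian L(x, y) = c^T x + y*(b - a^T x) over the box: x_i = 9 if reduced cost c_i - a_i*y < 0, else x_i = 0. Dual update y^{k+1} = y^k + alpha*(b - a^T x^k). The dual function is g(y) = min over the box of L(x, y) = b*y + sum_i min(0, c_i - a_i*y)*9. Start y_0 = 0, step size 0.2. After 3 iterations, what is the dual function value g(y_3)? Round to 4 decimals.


Dual ascent for LP: min 4*x1 + 14*x2, 5*x1 + 1*x2 = 13, 0 <= x_i <= 9
Step 1: y^k = 0.0, reduced costs: (4.0, 14.0)
  x^k = (0.0, 0.0), subgradient = b - a^T x = 13.0
  y^{k+1} = 0.0 + 0.2*13.0 = 2.6
Step 2: y^k = 2.6, reduced costs: (-9.0, 11.4)
  x^k = (9.0, 0.0), subgradient = b - a^T x = -32.0
  y^{k+1} = 2.6 + 0.2*-32.0 = -3.8
Step 3: y^k = -3.8, reduced costs: (23.0, 17.8)
  x^k = (0.0, 0.0), subgradient = b - a^T x = 13.0
  y^{k+1} = -3.8 + 0.2*13.0 = -1.2
Dual objective at y_3 = -1.2: reduced costs (10.0, 15.2), box minimizer x = (0.0, 0.0)
g(y_3) = b*y + (c1 - a1*y)*x1 + (c2 - a2*y)*x2 = 13*(-1.2) + 10.0*0.0 + 15.2*0.0 = -15.6 + 0.0 + 0.0 = -15.6


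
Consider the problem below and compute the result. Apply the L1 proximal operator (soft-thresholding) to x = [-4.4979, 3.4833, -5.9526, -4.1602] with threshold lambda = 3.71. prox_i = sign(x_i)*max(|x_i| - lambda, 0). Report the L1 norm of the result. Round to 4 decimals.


Soft-thresholding with lambda = 3.71:
prox(-4.4979) = sign(-4.4979)*max(|-4.4979| - 3.71, 0) = -0.7879
prox(3.4833) = sign(3.4833)*max(|3.4833| - 3.71, 0) = 0.0
prox(-5.9526) = sign(-5.9526)*max(|-5.9526| - 3.71, 0) = -2.2426
prox(-4.1602) = sign(-4.1602)*max(|-4.1602| - 3.71, 0) = -0.4502
prox(x) = [-0.7879, 0.0, -2.2426, -0.4502]
||prox(x)||_1 = 0.7879 + 0.0 + 2.2426 + 0.4502 = 3.4807


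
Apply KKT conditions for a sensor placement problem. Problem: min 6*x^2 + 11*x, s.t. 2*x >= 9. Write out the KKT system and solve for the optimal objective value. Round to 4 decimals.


Step 1: Try lambda = 0 (constraint inactive).
x_unc = -11/(2*6) = -0.9167
Check: 2*-0.9167 = -1.8334 < 9 -- violated!
Step 2: Constraint must be active: 2*x = 9
x* = 9/2 = 4.5
lambda = (2*6*4.5 + 11)/2 = 32.5
Step 3: Compute optimal value.
f(x*) = 6*4.5^2 + 11*4.5 = 171.0


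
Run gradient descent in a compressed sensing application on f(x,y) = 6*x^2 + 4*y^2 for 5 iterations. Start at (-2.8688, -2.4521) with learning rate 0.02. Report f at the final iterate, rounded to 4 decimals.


Gradient descent on f(x,y) = 6*x^2 + 4*y^2.
Starting point: (-2.8688, -2.4521), alpha = 0.02
Step 1: grad_x = 2*6*-2.8688 = -34.4256, grad_y = 2*4*-2.4521 = -19.6168
  x_1 = -2.8688 - 0.02*-34.4256 = -2.1803
  y_1 = -2.4521 - 0.02*-19.6168 = -2.0598
Step 2: grad_x = 2*6*-2.1803 = -26.1635, grad_y = 2*4*-2.0598 = -16.4781
  x_2 = -2.1803 - 0.02*-26.1635 = -1.657
  y_2 = -2.0598 - 0.02*-16.4781 = -1.7302
Step 3: grad_x = 2*6*-1.657 = -19.8842, grad_y = 2*4*-1.7302 = -13.8416
  x_3 = -1.657 - 0.02*-19.8842 = -1.2593
  y_3 = -1.7302 - 0.02*-13.8416 = -1.4534
Step 4: grad_x = 2*6*-1.2593 = -15.112, grad_y = 2*4*-1.4534 = -11.627
  x_4 = -1.2593 - 0.02*-15.112 = -0.9571
  y_4 = -1.4534 - 0.02*-11.627 = -1.2208
Step 5: grad_x = 2*6*-0.9571 = -11.4851, grad_y = 2*4*-1.2208 = -9.7666
  x_5 = -0.9571 - 0.02*-11.4851 = -0.7274
  y_5 = -1.2208 - 0.02*-9.7666 = -1.0255
f(-0.7274, -1.0255) = 6*(-0.7274)^2 + 4*(-1.0255)^2 = 7.3812


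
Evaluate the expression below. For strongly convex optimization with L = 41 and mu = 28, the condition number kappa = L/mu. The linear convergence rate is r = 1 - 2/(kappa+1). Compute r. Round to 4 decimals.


Step 1: Compute the condition number.
kappa = L/mu = 41/28 = 1.4643
Step 2: Compute the convergence rate.
r = 1 - 2/(kappa + 1) = 1 - 2*mu/(L + mu) = (L - mu)/(L + mu) = 13/69 = 0.1884


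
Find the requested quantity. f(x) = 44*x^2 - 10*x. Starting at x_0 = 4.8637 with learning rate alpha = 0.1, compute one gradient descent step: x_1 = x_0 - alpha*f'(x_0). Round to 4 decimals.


We compute the gradient at x_0 and apply the update.
f'(x) = 88*x - 10
f'(4.8637) = 88*4.8637 - 10 = 418.0056
x_1 = 4.8637 - 0.1*418.0056 = -36.9369


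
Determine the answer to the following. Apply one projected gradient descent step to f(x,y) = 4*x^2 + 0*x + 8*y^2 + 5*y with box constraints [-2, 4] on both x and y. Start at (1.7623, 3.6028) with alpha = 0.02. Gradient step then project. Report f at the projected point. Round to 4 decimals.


Step 1: Compute gradient at (1.7623, 3.6028).
grad_x = 2*4*1.7623 + 0 = 14.0984
grad_y = 2*8*3.6028 + 5 = 62.6448
Step 2: Gradient step.
x_raw = 1.7623 - 0.02*14.0984 = 1.4803
y_raw = 3.6028 - 0.02*62.6448 = 2.3499
Step 3: Project onto [-2, 4].
x_proj = clip(1.4803) = 1.4803
y_proj = clip(2.3499) = 2.3499
Step 4: Evaluate f.
f(1.4803, 2.3499) = 64.6914


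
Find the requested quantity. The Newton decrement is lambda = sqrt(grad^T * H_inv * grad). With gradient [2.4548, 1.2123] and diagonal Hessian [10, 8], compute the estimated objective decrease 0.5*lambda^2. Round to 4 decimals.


Step 1: H is diagonal, so H^(-1) * g = [0.2455, 0.1515].
Step 2: g^T H^(-1) g = sum_i g_i^2 / H_ii
  = (2.4548)^2/10 + (1.2123)^2/8
  = 0.6026 + 0.1837 = 0.7863
Step 3: Objective decrease = 0.5 * g^T H^(-1) g = 0.3932


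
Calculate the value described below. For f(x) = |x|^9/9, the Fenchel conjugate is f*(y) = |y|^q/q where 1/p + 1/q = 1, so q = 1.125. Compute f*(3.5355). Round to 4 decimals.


The conjugate exponent q satisfies 1/p + 1/q = 1.
p = 9, so q = 9/(9 - 1) = 1.125
|y|^q = 3.5355^1.125 = 4.1401
f*(3.5355) = 4.1401 / 1.125 = 3.6801


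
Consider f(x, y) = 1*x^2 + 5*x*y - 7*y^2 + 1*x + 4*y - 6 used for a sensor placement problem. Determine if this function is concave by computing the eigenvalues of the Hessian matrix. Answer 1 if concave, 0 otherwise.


The Hessian of f(x,y) = 1*x^2 + 5*x*y - 7*y^2 + 1*x + 4*y - 6 is:
H = [[2, 5], [5, -14]]
Trace = 2 - 14 = -12
Determinant = 2*-14 - (5)^2 = -53
Discriminant = (-12)^2 - 4*-53 = 356.0
Eigenvalues: lambda_1 = -15.434, lambda_2 = 3.434
The function is not concave.

0


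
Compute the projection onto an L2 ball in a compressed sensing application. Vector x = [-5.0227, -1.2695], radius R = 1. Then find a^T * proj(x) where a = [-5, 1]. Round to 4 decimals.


Step 1: Compute ||x|| (intermediates to 6 decimals).
||x|| = sqrt((-5.0227)^2 + (-1.2695)^2) = 5.180651
Step 2: Project.
Since ||x|| > R, scale = R/||x|| = 1/5.180651 = 0.193026, proj(x) = scale * x
proj(x) = [-0.969512, -0.245047]
Step 3: Dot product.
a^T * proj(x) = -5*(-0.969512) + 1*(-0.245047) = 4.6025


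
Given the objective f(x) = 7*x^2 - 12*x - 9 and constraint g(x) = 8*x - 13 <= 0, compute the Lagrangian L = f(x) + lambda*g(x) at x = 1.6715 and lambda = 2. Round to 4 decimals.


Step 1: Evaluate f(x).
f(1.6715) = 7*1.6715^2 - 12*1.6715 - 9 = -9.5006
Step 2: Evaluate g(x).
g(1.6715) = 8*1.6715 - 13 = 0.372
Step 3: Compute Lagrangian.
L = -9.5006 + 2*0.372 = -8.7566


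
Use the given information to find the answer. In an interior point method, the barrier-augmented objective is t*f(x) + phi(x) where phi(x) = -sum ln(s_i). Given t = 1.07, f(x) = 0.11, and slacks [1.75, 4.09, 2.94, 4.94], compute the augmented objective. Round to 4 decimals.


Step 1: Compute log-barrier.
ln values: [0.5596, 1.4085, 1.0784, 1.5974]
phi = -(0.5596 + 1.4085 + 1.0784 + 1.5974) = -4.6439
Step 2: Compute augmented objective.
t*f(x) = 1.07*0.11 = 0.1177
Total = 0.1177 - 4.6439 = -4.5262


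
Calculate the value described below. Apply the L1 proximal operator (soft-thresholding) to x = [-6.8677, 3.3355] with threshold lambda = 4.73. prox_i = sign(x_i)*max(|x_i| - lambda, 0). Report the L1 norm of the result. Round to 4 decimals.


Soft-thresholding with lambda = 4.73:
prox(-6.8677) = sign(-6.8677)*max(|-6.8677| - 4.73, 0) = -2.1377
prox(3.3355) = sign(3.3355)*max(|3.3355| - 4.73, 0) = 0.0
prox(x) = [-2.1377, 0.0]
||prox(x)||_1 = 2.1377 + 0.0 = 2.1377


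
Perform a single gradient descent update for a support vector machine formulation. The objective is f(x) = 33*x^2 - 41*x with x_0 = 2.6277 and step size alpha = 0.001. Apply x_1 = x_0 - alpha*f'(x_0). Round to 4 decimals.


We compute the gradient at x_0 and apply the update.
f'(x) = 66*x - 41
f'(2.6277) = 66*2.6277 - 41 = 132.4282
x_1 = 2.6277 - 0.001*132.4282 = 2.4953


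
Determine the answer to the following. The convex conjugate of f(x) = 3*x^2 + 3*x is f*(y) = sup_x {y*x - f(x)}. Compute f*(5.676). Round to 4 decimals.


f*(y) = sup_x {y*x - a*x^2 - b*x} = sup_x {(y-b)*x - a*x^2}
FOC: (y - b) - 2a*x = 0 => x* = (y - b)/(2a)
x* = (5.676 - 3)/(2*3) = 0.446
f*(5.676) = (y-b)^2/(4a) = (5.676 - 3)^2/(4*3)
= 7.161/12 = 0.5967


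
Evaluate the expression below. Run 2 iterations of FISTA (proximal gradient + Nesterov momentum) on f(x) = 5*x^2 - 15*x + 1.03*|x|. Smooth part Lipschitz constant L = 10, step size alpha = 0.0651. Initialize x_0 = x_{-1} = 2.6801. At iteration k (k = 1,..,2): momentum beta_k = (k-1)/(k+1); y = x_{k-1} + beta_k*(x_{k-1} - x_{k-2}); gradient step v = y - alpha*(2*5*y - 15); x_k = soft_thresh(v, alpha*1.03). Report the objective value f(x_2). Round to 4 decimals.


FISTA on f(x) = 5*x^2 - 15*x + 1.03*|x|
L = 10, alpha = 0.0651
Iteration 1: beta = 0.0, y = 2.6801 + 0.0*(2.6801 - 2.6801) = 2.6801
  grad(y) = 11.801, v = y - alpha*grad = 1.9119
  prox(v) = soft_thresh(1.9119, 0.0671) = 1.8448
Iteration 2: beta = 0.3333, y = 1.8448 + 0.3333*(1.8448 - 2.6801) = 1.5664
  grad(y) = 0.6637, v = y - alpha*grad = 1.5232
  prox(v) = soft_thresh(1.5232, 0.0671) = 1.4561
f(x_2) = 5*1.4561^2 - 15*1.4561 + 1.03*|1.4561| = -9.7406


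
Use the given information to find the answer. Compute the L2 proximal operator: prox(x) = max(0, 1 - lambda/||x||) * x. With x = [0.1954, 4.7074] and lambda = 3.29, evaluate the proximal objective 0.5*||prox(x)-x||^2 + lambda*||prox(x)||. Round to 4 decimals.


Step 1: Compute ||x||.
||x|| = 4.7115
Step 2: Compute scaling factor.
scale = max(0, 1 - 3.29/4.7115) = 0.3017
Step 3: prox(x) = [0.059, 1.4202]
||prox(x)|| = 1.4215
Step 4: Proximal objective.
0.5*||prox-x||^2 = 5.4121
lambda*||prox|| = 4.6767
Total = 10.0886


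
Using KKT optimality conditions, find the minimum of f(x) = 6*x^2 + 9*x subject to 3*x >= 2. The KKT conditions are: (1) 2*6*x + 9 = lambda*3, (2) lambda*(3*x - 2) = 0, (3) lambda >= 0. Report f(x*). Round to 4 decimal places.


Step 1: Try lambda = 0 (constraint inactive).
x_unc = -9/(2*6) = -0.75
Check: 3*-0.75 = -2.25 < 2 -- violated!
Step 2: Constraint must be active: 3*x = 2
x* = 2/3 = 0.6667 (rounded; the exact value 2/3 is used below)
lambda = (2*6*(2/3) + 9)/3 = 5.6667
Step 3: Compute optimal value.
f(x*) = 6*(2/3)^2 + 9*(2/3) = 8.6667


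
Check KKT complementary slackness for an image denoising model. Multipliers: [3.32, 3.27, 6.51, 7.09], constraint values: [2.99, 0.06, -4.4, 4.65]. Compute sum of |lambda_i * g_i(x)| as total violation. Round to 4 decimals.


KKT complementary slackness check:
lambda_1 * g_1 = 3.32 * 2.99 = 9.9268
lambda_2 * g_2 = 3.27 * 0.06 = 0.1962
lambda_3 * g_3 = 6.51 * -4.4 = -28.644
lambda_4 * g_4 = 7.09 * 4.65 = 32.9685
Total violation = 9.9268 + 0.1962 + 28.644 + 32.9685 = 71.7355


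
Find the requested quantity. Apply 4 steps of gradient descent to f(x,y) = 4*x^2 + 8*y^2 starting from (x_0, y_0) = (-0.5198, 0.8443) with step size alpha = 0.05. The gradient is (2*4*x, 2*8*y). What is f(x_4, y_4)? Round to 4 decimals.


Gradient descent on f(x,y) = 4*x^2 + 8*y^2.
Starting point: (-0.5198, 0.8443), alpha = 0.05
Step 1: grad_x = 2*4*-0.5198 = -4.1584, grad_y = 2*8*0.8443 = 13.5088
  x_1 = -0.5198 - 0.05*-4.1584 = -0.3119
  y_1 = 0.8443 - 0.05*13.5088 = 0.1689
Step 2: grad_x = 2*4*-0.3119 = -2.495, grad_y = 2*8*0.1689 = 2.7018
  x_2 = -0.3119 - 0.05*-2.495 = -0.1871
  y_2 = 0.1689 - 0.05*2.7018 = 0.0338
Step 3: grad_x = 2*4*-0.1871 = -1.497, grad_y = 2*8*0.0338 = 0.5404
  x_3 = -0.1871 - 0.05*-1.497 = -0.1123
  y_3 = 0.0338 - 0.05*0.5404 = 0.0068
Step 4: grad_x = 2*4*-0.1123 = -0.8982, grad_y = 2*8*0.0068 = 0.1081
  x_4 = -0.1123 - 0.05*-0.8982 = -0.0674
  y_4 = 0.0068 - 0.05*0.1081 = 0.0014
f(-0.0674, 0.0014) = 4*(-0.0674)^2 + 8*0.0014^2 = 0.0182


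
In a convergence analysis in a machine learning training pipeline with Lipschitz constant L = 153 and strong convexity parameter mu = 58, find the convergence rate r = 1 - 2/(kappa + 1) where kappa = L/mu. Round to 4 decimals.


Step 1: Compute the condition number.
kappa = L/mu = 153/58 = 2.6379
Step 2: Compute the convergence rate.
r = 1 - 2/(kappa + 1) = 1 - 2*mu/(L + mu) = (L - mu)/(L + mu) = 95/211 = 0.4502


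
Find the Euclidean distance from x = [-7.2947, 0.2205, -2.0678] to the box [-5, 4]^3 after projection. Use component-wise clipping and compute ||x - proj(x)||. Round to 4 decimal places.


Project each component onto [-5, 4].
clip(-7.2947) = -5.0, clip(0.2205) = 0.2205, clip(-2.0678) = -2.0678
Projection = [-5.0, 0.2205, -2.0678]
Squared diffs: [5.2656, 0.0, 0.0]
Distance = sqrt(5.2656) = 2.2947


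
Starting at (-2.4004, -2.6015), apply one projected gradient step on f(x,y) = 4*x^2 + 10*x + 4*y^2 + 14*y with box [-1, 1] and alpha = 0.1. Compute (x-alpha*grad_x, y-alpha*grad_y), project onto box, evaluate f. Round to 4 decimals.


Step 1: Compute gradient at (-2.4004, -2.6015).
grad_x = 2*4*-2.4004 + 10 = -9.2032
grad_y = 2*4*-2.6015 + 14 = -6.812
Step 2: Gradient step.
x_raw = -2.4004 - 0.1*-9.2032 = -1.4801
y_raw = -2.6015 - 0.1*-6.812 = -1.9203
Step 3: Project onto [-1, 1].
x_proj = clip(-1.4801) = -1.0
y_proj = clip(-1.9203) = -1.0
Step 4: Evaluate f.
f(-1.0, -1.0) = -16.0


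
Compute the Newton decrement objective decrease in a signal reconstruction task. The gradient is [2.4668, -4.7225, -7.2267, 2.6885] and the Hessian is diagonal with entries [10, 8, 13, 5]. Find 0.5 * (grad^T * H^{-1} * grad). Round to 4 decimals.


Step 1: H is diagonal, so H^(-1) * g = [0.2467, -0.5903, -0.5559, 0.5377].
Step 2: g^T H^(-1) g = sum_i g_i^2 / H_ii
  = (2.4668)^2/10 + (-4.7225)^2/8 + (-7.2267)^2/13 + (2.6885)^2/5
  = 0.6085 + 2.7878 + 4.0173 + 1.4456 = 8.8592
Step 3: Objective decrease = 0.5 * g^T H^(-1) g = 4.4296


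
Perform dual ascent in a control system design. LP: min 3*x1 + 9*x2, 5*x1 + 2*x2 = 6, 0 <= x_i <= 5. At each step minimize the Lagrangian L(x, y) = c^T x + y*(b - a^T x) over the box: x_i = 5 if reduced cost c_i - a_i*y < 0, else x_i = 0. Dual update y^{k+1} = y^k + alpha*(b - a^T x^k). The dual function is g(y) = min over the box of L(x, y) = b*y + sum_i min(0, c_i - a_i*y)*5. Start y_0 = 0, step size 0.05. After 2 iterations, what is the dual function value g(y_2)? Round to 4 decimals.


Dual ascent for LP: min 3*x1 + 9*x2, 5*x1 + 2*x2 = 6, 0 <= x_i <= 5
Step 1: y^k = 0.0, reduced costs: (3.0, 9.0)
  x^k = (0.0, 0.0), subgradient = b - a^T x = 6.0
  y^{k+1} = 0.0 + 0.05*6.0 = 0.3
Step 2: y^k = 0.3, reduced costs: (1.5, 8.4)
  x^k = (0.0, 0.0), subgradient = b - a^T x = 6.0
  y^{k+1} = 0.3 + 0.05*6.0 = 0.6
Dual objective at y_2 = 0.6: reduced costs (0.0, 7.8), box minimizer x = (0.0, 0.0)
g(y_2) = b*y + (c1 - a1*y)*x1 + (c2 - a2*y)*x2 = 6*0.6 + 0.0*0.0 + 7.8*0.0 = 3.6 + 0.0 + 0.0 = 3.6


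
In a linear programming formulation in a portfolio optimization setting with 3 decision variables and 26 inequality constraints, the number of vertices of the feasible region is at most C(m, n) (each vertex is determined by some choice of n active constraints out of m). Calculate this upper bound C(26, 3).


Each vertex corresponds to some choice of n active constraints out of m, so the number of vertices is at most C(m, n) = m! / (n!(m-n)!).
m = 26, n = 3
Numerator: 26 * 25 * 24
Denominator: 3! = 6
C(26, 3) = 2600


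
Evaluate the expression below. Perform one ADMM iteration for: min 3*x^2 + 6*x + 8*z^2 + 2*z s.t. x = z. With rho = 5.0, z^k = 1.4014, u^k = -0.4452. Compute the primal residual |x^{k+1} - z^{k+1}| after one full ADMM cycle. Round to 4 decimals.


ADMM iteration with rho = 5.0, z^k = 1.4014, u^k = -0.4452
Step 1: x-update.
Minimize 3*x^2 + 6*x + (5.0/2)*(x - 1.4014 - 0.4452)^2
FOC: (2*3 + 5.0)*x = -6 + 5.0*(1.4014 + 0.4452)
x^{k+1} = 0.2939
Step 2: z-update.
Minimize 8*z^2 + 2*z + (5.0/2)*(0.2939 - z - 0.4452)^2
FOC: (2*8 + 5.0)*z = -2 + 5.0*(0.2939 - 0.4452)
z^{k+1} = -0.1313
Step 3: u-update.
u^{k+1} = -0.4452 + 0.2939 + 0.1313 = -0.02
Step 4: Primal residual = |0.2939 + 0.1313| = 0.4252


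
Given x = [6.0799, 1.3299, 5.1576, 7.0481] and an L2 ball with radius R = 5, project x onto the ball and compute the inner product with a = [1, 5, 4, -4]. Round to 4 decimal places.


Step 1: Compute ||x|| (intermediates to 6 decimals).
||x|| = sqrt(6.0799^2 + 1.3299^2 + 5.1576^2 + 7.0481^2) = 10.724289
Step 2: Project.
Since ||x|| > R, scale = R/||x|| = 5/10.724289 = 0.466231, proj(x) = scale * x
proj(x) = [2.834638, 0.620041, 2.404633, 3.286043]
Step 3: Dot product.
a^T * proj(x) = 1*2.834638 + 5*0.620041 + 4*2.404633 - 4*3.286043 = 2.4092


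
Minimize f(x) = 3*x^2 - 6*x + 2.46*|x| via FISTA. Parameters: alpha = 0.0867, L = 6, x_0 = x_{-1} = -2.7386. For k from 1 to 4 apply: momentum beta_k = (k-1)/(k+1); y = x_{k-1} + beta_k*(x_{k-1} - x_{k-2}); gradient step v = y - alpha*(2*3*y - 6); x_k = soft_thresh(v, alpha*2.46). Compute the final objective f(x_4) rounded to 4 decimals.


FISTA on f(x) = 3*x^2 - 6*x + 2.46*|x|
L = 6, alpha = 0.0867
Iteration 1: beta = 0.0, y = -2.7386 + 0.0*(-2.7386 + 2.7386) = -2.7386
  grad(y) = -22.4316, v = y - alpha*grad = -0.7938
  prox(v) = soft_thresh(-0.7938, 0.2133) = -0.5805
Iteration 2: beta = 0.3333, y = -0.5805 + 0.3333*(-0.5805 + 2.7386) = 0.1389
  grad(y) = -5.1668, v = y - alpha*grad = 0.5868
  prox(v) = soft_thresh(0.5868, 0.2133) = 0.3735
Iteration 3: beta = 0.5, y = 0.3735 + 0.5*(0.3735 + 0.5805) = 0.8506
  grad(y) = -0.8966, v = y - alpha*grad = 0.9283
  prox(v) = soft_thresh(0.9283, 0.2133) = 0.715
Iteration 4: beta = 0.6, y = 0.715 + 0.6*(0.715 - 0.3735) = 0.9199
  grad(y) = -0.4806, v = y - alpha*grad = 0.9616
  prox(v) = soft_thresh(0.9616, 0.2133) = 0.7483
f(x_4) = 3*0.7483^2 - 6*0.7483 + 2.46*|0.7483| = -0.9691


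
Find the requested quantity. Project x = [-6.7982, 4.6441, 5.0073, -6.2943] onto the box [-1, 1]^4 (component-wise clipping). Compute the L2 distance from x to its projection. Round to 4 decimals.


Project each component onto [-1, 1].
clip(-6.7982) = -1.0, clip(4.6441) = 1.0, clip(5.0073) = 1.0, clip(-6.2943) = -1.0
Projection = [-1.0, 1.0, 1.0, -1.0]
Squared diffs: [33.6191, 13.2795, 16.0585, 28.0296]
Distance = sqrt(90.9867) = 9.5387


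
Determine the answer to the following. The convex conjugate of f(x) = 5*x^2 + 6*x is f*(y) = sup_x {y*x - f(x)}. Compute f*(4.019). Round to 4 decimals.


f*(y) = sup_x {y*x - a*x^2 - b*x} = sup_x {(y-b)*x - a*x^2}
FOC: (y - b) - 2a*x = 0 => x* = (y - b)/(2a)
x* = (4.019 - 6)/(2*5) = -0.1981
f*(4.019) = (y-b)^2/(4a) = (4.019 - 6)^2/(4*5)
= 3.9244/20 = 0.1962


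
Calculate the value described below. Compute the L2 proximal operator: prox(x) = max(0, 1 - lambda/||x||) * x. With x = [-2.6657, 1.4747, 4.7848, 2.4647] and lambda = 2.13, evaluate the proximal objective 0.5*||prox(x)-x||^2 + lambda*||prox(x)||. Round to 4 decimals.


Step 1: Compute ||x||.
||x|| = 6.1846
Step 2: Compute scaling factor.
scale = max(0, 1 - 2.13/6.1846) = 0.6556
Step 3: prox(x) = [-1.7476, 0.9668, 3.1369, 1.6159]
||prox(x)|| = 4.0546
Step 4: Proximal objective.
0.5*||prox-x||^2 = 2.2685
lambda*||prox|| = 8.6363
Total = 10.9048


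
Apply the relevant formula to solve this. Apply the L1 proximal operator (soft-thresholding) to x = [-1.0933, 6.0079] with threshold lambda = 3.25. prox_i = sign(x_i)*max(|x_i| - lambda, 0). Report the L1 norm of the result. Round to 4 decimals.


Soft-thresholding with lambda = 3.25:
prox(-1.0933) = sign(-1.0933)*max(|-1.0933| - 3.25, 0) = 0.0
prox(6.0079) = sign(6.0079)*max(|6.0079| - 3.25, 0) = 2.7579
prox(x) = [0.0, 2.7579]
||prox(x)||_1 = 0.0 + 2.7579 = 2.7579


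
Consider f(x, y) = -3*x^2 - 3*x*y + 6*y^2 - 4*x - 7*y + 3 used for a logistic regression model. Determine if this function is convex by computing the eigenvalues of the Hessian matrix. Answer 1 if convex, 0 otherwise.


The Hessian of f(x,y) = -3*x^2 - 3*x*y + 6*y^2 - 4*x - 7*y + 3 is:
H = [[-6, -3], [-3, 12]]
Trace = -6 + 12 = 6
Determinant = -6*12 - (-3)^2 = -81
Discriminant = (6)^2 - 4*-81 = 360.0
Eigenvalues: lambda_1 = -6.4868, lambda_2 = 12.4868
The function is not convex.

0


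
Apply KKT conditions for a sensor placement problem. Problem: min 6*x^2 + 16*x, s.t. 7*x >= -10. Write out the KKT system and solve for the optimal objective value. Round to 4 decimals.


Step 1: Try lambda = 0 (constraint inactive).
Stationarity: 2*6*x + 16 = 0
x* = -16/(2*6) = -4/3 = -1.3333 (rounded; the exact value -4/3 is used below)
Check constraint: 7*-1.3333 = -9.3331 >= -10 -- satisfied.
Step 2: Compute optimal value.
f(x*) = 6*(-4/3)^2 + 16*(-4/3) = -10.6667


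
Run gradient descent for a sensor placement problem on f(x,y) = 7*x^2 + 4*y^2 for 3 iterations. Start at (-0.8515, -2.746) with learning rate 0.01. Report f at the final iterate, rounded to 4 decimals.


Gradient descent on f(x,y) = 7*x^2 + 4*y^2.
Starting point: (-0.8515, -2.746), alpha = 0.01
Step 1: grad_x = 2*7*-0.8515 = -11.921, grad_y = 2*4*-2.746 = -21.968
  x_1 = -0.8515 - 0.01*-11.921 = -0.7323
  y_1 = -2.746 - 0.01*-21.968 = -2.5263
Step 2: grad_x = 2*7*-0.7323 = -10.2521, grad_y = 2*4*-2.5263 = -20.2106
  x_2 = -0.7323 - 0.01*-10.2521 = -0.6298
  y_2 = -2.5263 - 0.01*-20.2106 = -2.3242
Step 3: grad_x = 2*7*-0.6298 = -8.8168, grad_y = 2*4*-2.3242 = -18.5937
  x_3 = -0.6298 - 0.01*-8.8168 = -0.5416
  y_3 = -2.3242 - 0.01*-18.5937 = -2.1383
f(-0.5416, -2.1383) = 7*(-0.5416)^2 + 4*(-2.1383)^2 = 20.3422


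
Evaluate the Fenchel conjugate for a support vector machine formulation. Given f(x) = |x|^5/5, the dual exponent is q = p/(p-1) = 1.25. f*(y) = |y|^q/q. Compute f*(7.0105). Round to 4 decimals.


The conjugate exponent q satisfies 1/p + 1/q = 1.
p = 5, so q = 5/(5 - 1) = 1.25
|y|^q = 7.0105^1.25 = 11.4074
f*(7.0105) = 11.4074 / 1.25 = 9.1259


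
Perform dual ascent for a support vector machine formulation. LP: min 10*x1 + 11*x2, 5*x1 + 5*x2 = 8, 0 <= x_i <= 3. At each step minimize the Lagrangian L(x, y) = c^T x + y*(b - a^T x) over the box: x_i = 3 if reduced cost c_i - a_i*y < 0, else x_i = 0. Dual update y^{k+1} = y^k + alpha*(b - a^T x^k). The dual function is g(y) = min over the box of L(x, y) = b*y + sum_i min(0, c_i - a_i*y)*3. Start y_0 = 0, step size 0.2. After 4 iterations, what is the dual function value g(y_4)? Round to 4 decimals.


Dual ascent for LP: min 10*x1 + 11*x2, 5*x1 + 5*x2 = 8, 0 <= x_i <= 3
Step 1: y^k = 0.0, reduced costs: (10.0, 11.0)
  x^k = (0.0, 0.0), subgradient = b - a^T x = 8.0
  y^{k+1} = 0.0 + 0.2*8.0 = 1.6
Step 2: y^k = 1.6, reduced costs: (2.0, 3.0)
  x^k = (0.0, 0.0), subgradient = b - a^T x = 8.0
  y^{k+1} = 1.6 + 0.2*8.0 = 3.2
Step 3: y^k = 3.2, reduced costs: (-6.0, -5.0)
  x^k = (3.0, 3.0), subgradient = b - a^T x = -22.0
  y^{k+1} = 3.2 + 0.2*-22.0 = -1.2
Step 4: y^k = -1.2, reduced costs: (16.0, 17.0)
  x^k = (0.0, 0.0), subgradient = b - a^T x = 8.0
  y^{k+1} = -1.2 + 0.2*8.0 = 0.4
Dual objective at y_4 = 0.4: reduced costs (8.0, 9.0), box minimizer x = (0.0, 0.0)
g(y_4) = b*y + (c1 - a1*y)*x1 + (c2 - a2*y)*x2 = 8*0.4 + 8.0*0.0 + 9.0*0.0 = 3.2 + 0.0 + 0.0 = 3.2


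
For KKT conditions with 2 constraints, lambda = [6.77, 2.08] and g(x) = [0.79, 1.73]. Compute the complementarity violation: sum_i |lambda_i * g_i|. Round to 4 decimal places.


KKT complementary slackness check:
lambda_1 * g_1 = 6.77 * 0.79 = 5.3483
lambda_2 * g_2 = 2.08 * 1.73 = 3.5984
Total violation = 5.3483 + 3.5984 = 8.9467


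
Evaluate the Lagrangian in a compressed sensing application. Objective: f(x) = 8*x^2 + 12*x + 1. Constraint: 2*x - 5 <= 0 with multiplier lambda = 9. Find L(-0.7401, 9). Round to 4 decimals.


Step 1: Evaluate f(x).
f(-0.7401) = 8*(-0.7401)^2 + 12*(-0.7401) + 1 = -3.4992
Step 2: Evaluate g(x).
g(-0.7401) = 2*-0.7401 - 5 = -6.4802
Step 3: Compute Lagrangian.
L = -3.4992 + 9*-6.4802 = -61.821


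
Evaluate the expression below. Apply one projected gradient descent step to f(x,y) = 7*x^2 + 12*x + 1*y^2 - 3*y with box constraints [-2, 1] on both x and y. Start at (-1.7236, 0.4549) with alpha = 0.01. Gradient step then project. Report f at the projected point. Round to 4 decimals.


Step 1: Compute gradient at (-1.7236, 0.4549).
grad_x = 2*7*-1.7236 + 12 = -12.1304
grad_y = 2*1*0.4549 - 3 = -2.0902
Step 2: Gradient step.
x_raw = -1.7236 - 0.01*-12.1304 = -1.6023
y_raw = 0.4549 - 0.01*-2.0902 = 0.4758
Step 3: Project onto [-2, 1].
x_proj = clip(-1.6023) = -1.6023
y_proj = clip(0.4758) = 0.4758
Step 4: Evaluate f.
f(-1.6023, 0.4758) = -2.4571


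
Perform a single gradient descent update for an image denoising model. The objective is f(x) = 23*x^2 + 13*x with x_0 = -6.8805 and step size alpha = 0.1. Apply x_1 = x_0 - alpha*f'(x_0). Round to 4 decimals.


We compute the gradient at x_0 and apply the update.
f'(x) = 46*x + 13
f'(-6.8805) = 46*-6.8805 + 13 = -303.503
x_1 = -6.8805 - 0.1*-303.503 = 23.4698


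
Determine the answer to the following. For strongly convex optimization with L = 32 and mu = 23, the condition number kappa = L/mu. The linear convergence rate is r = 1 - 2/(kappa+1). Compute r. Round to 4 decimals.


Step 1: Compute the condition number.
kappa = L/mu = 32/23 = 1.3913
Step 2: Compute the convergence rate.
r = 1 - 2/(kappa + 1) = 1 - 2*mu/(L + mu) = (L - mu)/(L + mu) = 9/55 = 0.1636


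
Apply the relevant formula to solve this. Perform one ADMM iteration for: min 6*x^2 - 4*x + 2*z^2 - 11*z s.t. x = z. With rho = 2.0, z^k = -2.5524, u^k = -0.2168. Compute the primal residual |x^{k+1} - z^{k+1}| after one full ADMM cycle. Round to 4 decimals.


ADMM iteration with rho = 2.0, z^k = -2.5524, u^k = -0.2168
Step 1: x-update.
Minimize 6*x^2 - 4*x + (2.0/2)*(x + 2.5524 - 0.2168)^2
FOC: (2*6 + 2.0)*x = 4 + 2.0*(-2.5524 + 0.2168)
x^{k+1} = -0.0479
Step 2: z-update.
Minimize 2*z^2 - 11*z + (2.0/2)*(-0.0479 - z - 0.2168)^2
FOC: (2*2 + 2.0)*z = 11 + 2.0*(-0.0479 - 0.2168)
z^{k+1} = 1.7451
Step 3: u-update.
u^{k+1} = -0.2168 - 0.0479 - 1.7451 = -2.0098
Step 4: Primal residual = |-0.0479 - 1.7451| = 1.793


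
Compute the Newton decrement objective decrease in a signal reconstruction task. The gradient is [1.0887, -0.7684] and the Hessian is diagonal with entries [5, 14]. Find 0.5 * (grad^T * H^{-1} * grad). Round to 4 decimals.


Step 1: H is diagonal, so H^(-1) * g = [0.2177, -0.0549].
Step 2: g^T H^(-1) g = sum_i g_i^2 / H_ii
  = (1.0887)^2/5 + (-0.7684)^2/14
  = 0.2371 + 0.0422 = 0.2792
Step 3: Objective decrease = 0.5 * g^T H^(-1) g = 0.1396


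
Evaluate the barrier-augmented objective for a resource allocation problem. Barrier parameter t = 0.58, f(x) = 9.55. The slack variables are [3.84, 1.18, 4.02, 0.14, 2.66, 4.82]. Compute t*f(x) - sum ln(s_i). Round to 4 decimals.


Step 1: Compute log-barrier.
ln values: [1.3455, 0.1655, 1.3913, -1.9661, 0.9783, 1.5728]
phi = -(1.3455 + 0.1655 + 1.3913 - 1.9661 + 0.9783 + 1.5728) = -3.4873
Step 2: Compute augmented objective.
t*f(x) = 0.58*9.55 = 5.539
Total = 5.539 - 3.4873 = 2.0517


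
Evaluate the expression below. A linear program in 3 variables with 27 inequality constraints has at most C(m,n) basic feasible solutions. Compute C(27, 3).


Each vertex corresponds to some choice of n active constraints out of m, so the number of vertices is at most C(m, n) = m! / (n!(m-n)!).
m = 27, n = 3
Numerator: 27 * 26 * 25
Denominator: 3! = 6
C(27, 3) = 2925


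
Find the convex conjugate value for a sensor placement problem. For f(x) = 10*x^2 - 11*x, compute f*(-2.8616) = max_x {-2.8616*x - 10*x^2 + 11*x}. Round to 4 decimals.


f*(y) = sup_x {y*x - a*x^2 - b*x} = sup_x {(y-b)*x - a*x^2}
FOC: (y - b) - 2a*x = 0 => x* = (y - b)/(2a)
x* = (-2.8616 + 11)/(2*10) = 0.4069
f*(-2.8616) = (y-b)^2/(4a) = (-2.8616 + 11)^2/(4*10)
= 66.2336/40 = 1.6558


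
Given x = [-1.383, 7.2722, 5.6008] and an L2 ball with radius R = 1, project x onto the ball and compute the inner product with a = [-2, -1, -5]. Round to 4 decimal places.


Step 1: Compute ||x|| (intermediates to 6 decimals).
||x|| = sqrt((-1.383)^2 + 7.2722^2 + 5.6008^2) = 9.282594
Step 2: Project.
Since ||x|| > R, scale = R/||x|| = 1/9.282594 = 0.107729, proj(x) = scale * x
proj(x) = [-0.148989, 0.783427, 0.603369]
Step 3: Dot product.
a^T * proj(x) = -2*(-0.148989) - 1*0.783427 - 5*0.603369 = -3.5023


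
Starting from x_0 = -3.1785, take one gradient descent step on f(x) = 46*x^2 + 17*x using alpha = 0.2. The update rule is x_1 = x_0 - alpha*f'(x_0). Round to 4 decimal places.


We compute the gradient at x_0 and apply the update.
f'(x) = 92*x + 17
f'(-3.1785) = 92*-3.1785 + 17 = -275.422
x_1 = -3.1785 - 0.2*-275.422 = 51.9059


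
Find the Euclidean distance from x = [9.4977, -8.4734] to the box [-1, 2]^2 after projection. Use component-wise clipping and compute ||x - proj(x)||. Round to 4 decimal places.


Project each component onto [-1, 2].
clip(9.4977) = 2.0, clip(-8.4734) = -1.0
Projection = [2.0, -1.0]
Squared diffs: [56.2155, 55.8517]
Distance = sqrt(112.0672) = 10.5862


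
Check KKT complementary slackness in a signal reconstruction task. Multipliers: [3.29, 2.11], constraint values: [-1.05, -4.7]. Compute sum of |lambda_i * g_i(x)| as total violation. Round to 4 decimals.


KKT complementary slackness check:
lambda_1 * g_1 = 3.29 * -1.05 = -3.4545
lambda_2 * g_2 = 2.11 * -4.7 = -9.917
Total violation = 3.4545 + 9.917 = 13.3715


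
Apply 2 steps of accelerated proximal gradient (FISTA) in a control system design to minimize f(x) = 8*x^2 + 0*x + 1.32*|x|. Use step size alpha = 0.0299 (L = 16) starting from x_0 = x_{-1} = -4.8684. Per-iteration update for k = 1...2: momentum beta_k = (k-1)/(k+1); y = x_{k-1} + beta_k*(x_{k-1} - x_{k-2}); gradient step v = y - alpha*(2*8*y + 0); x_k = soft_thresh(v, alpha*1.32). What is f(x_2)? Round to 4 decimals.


FISTA on f(x) = 8*x^2 + 0*x + 1.32*|x|
L = 16, alpha = 0.0299
Iteration 1: beta = 0.0, y = -4.8684 + 0.0*(-4.8684 + 4.8684) = -4.8684
  grad(y) = -77.8944, v = y - alpha*grad = -2.5394
  prox(v) = soft_thresh(-2.5394, 0.0395) = -2.4999
Iteration 2: beta = 0.3333, y = -2.4999 + 0.3333*(-2.4999 + 4.8684) = -1.7104
  grad(y) = -27.3662, v = y - alpha*grad = -0.8921
  prox(v) = soft_thresh(-0.8921, 0.0395) = -0.8527
f(x_2) = 8*(-0.8527)^2 + 0*(-0.8527) + 1.32*|-0.8527| = 6.9419


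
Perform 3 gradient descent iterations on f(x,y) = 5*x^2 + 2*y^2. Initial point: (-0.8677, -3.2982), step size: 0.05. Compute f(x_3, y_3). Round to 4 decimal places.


Gradient descent on f(x,y) = 5*x^2 + 2*y^2.
Starting point: (-0.8677, -3.2982), alpha = 0.05
Step 1: grad_x = 2*5*-0.8677 = -8.677, grad_y = 2*2*-3.2982 = -13.1928
  x_1 = -0.8677 - 0.05*-8.677 = -0.4339
  y_1 = -3.2982 - 0.05*-13.1928 = -2.6386
Step 2: grad_x = 2*5*-0.4339 = -4.3385, grad_y = 2*2*-2.6386 = -10.5542
  x_2 = -0.4339 - 0.05*-4.3385 = -0.2169
  y_2 = -2.6386 - 0.05*-10.5542 = -2.1108
Step 3: grad_x = 2*5*-0.2169 = -2.1693, grad_y = 2*2*-2.1108 = -8.4434
  x_3 = -0.2169 - 0.05*-2.1693 = -0.1085
  y_3 = -2.1108 - 0.05*-8.4434 = -1.6887
f(-0.1085, -1.6887) = 5*(-0.1085)^2 + 2*(-1.6887)^2 = 5.7621


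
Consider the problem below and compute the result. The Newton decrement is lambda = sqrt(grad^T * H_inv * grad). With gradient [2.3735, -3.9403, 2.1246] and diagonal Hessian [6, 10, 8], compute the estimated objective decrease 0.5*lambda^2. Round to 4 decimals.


Step 1: H is diagonal, so H^(-1) * g = [0.3956, -0.394, 0.2656].
Step 2: g^T H^(-1) g = sum_i g_i^2 / H_ii
  = (2.3735)^2/6 + (-3.9403)^2/10 + (2.1246)^2/8
  = 0.9389 + 1.5526 + 0.5642 = 3.0558
Step 3: Objective decrease = 0.5 * g^T H^(-1) g = 1.5279


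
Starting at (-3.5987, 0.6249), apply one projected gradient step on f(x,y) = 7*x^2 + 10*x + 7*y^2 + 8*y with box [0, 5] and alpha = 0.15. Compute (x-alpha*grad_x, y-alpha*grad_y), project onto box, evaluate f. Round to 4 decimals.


Step 1: Compute gradient at (-3.5987, 0.6249).
grad_x = 2*7*-3.5987 + 10 = -40.3818
grad_y = 2*7*0.6249 + 8 = 16.7486
Step 2: Gradient step.
x_raw = -3.5987 - 0.15*-40.3818 = 2.4586
y_raw = 0.6249 - 0.15*16.7486 = -1.8874
Step 3: Project onto [0, 5].
x_proj = clip(2.4586) = 2.4586
y_proj = clip(-1.8874) = 0.0
Step 4: Evaluate f.
f(2.4586, 0.0) = 66.8977
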